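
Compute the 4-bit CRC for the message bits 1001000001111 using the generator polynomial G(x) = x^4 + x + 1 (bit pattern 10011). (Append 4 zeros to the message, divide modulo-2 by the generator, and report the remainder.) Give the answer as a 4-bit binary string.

1101

Append 4 zeros: 10010000011110000. Divide by 10011 (XOR where the leading bit is 1):
  pos 0: 10010 XOR 10011 = 00001
  pos 4: 10000 XOR 10011 = 00011
  pos 7: 11111 XOR 10011 = 01100
  pos 8: 11001 XOR 10011 = 01010
  pos 9: 10100 XOR 10011 = 00111
  pos 11: 11100 XOR 10011 = 01111
  pos 12: 11110 XOR 10011 = 01101
Remainder (last 4 bits) = 1101. This is the CRC / FCS.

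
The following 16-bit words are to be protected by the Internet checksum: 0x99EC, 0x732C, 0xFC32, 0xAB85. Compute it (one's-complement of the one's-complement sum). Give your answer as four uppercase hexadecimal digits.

4B2E

One's-complement addition (fold any carry out of bit 15 back into bit 0):
  0x99EC + 0x732C = 0x10D18 → wrap carry → 0x0D19
  0x0D19 + 0xFC32 = 0x1094B → wrap carry → 0x094C
  0x094C + 0xAB85 = 0x0B4D1
One's-complement sum = 0xB4D1.
Checksum = ~0xB4D1 & 0xFFFF = 0x4B2E.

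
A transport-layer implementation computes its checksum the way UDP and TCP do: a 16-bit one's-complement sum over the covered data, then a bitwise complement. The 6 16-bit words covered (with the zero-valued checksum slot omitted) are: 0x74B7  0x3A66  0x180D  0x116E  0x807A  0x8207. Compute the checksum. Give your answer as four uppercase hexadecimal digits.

One's-complement addition (fold any carry out of bit 15 back into bit 0):
  0x74B7 + 0x3A66 = 0x0AF1D
  0xAF1D + 0x180D = 0x0C72A
  0xC72A + 0x116E = 0x0D898
  0xD898 + 0x807A = 0x15912 → wrap carry → 0x5913
  0x5913 + 0x8207 = 0x0DB1A
One's-complement sum = 0xDB1A.
Checksum = ~0xDB1A & 0xFFFF = 0x24E5.

24E5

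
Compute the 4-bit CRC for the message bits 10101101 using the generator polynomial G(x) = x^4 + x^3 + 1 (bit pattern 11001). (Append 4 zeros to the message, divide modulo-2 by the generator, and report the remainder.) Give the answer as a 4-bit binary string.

1001

Append 4 zeros: 101011010000. Divide by 11001 (XOR where the leading bit is 1):
  pos 0: 10101 XOR 11001 = 01100
  pos 1: 11001 XOR 11001 = 00000
  pos 7: 10000 XOR 11001 = 01001
Remainder (last 4 bits) = 1001. This is the CRC / FCS.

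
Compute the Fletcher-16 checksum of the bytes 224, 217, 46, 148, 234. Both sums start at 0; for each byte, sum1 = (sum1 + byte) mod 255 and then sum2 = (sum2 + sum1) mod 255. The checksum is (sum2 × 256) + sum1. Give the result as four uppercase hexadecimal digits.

6A68

Running sums (mod 255):
  after byte 0 (224): sum1=224, sum2=224
  after byte 1 (217): sum1=186, sum2=155
  after byte 2 (46): sum1=232, sum2=132
  after byte 3 (148): sum1=125, sum2=2
  after byte 4 (234): sum1=104, sum2=106
Checksum = sum2·256 + sum1 = 106·256 + 104 = 27240 = 0x6A68.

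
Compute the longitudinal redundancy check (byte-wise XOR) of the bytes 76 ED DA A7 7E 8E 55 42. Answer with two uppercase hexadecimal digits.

01

XOR the bytes together:
  start with 0x76
  0x76 ⊕ 0xED = 0x9B
  0x9B ⊕ 0xDA = 0x41
  0x41 ⊕ 0xA7 = 0xE6
  0xE6 ⊕ 0x7E = 0x98
  0x98 ⊕ 0x8E = 0x16
  0x16 ⊕ 0x55 = 0x43
  0x43 ⊕ 0x42 = 0x01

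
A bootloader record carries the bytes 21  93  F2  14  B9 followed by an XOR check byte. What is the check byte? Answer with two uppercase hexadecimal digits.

ED

XOR the bytes together:
  start with 0x21
  0x21 ⊕ 0x93 = 0xB2
  0xB2 ⊕ 0xF2 = 0x40
  0x40 ⊕ 0x14 = 0x54
  0x54 ⊕ 0xB9 = 0xED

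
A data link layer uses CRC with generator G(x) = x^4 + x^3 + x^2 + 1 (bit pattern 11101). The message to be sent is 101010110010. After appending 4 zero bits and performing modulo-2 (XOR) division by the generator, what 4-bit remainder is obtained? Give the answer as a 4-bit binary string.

Append 4 zeros: 1010101100100000. Divide by 11101 (XOR where the leading bit is 1):
  pos 0: 10101 XOR 11101 = 01000
  pos 1: 10000 XOR 11101 = 01101
  pos 2: 11011 XOR 11101 = 00110
  pos 4: 11010 XOR 11101 = 00111
  pos 6: 11101 XOR 11101 = 00000
Remainder (last 4 bits) = 0000. This is the CRC / FCS.

0000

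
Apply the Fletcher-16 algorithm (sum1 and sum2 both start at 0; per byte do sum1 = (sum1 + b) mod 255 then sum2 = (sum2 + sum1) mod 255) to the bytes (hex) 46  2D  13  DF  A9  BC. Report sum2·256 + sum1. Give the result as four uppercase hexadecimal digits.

83CC

Running sums (mod 255):
  after byte 0 (46): sum1=70, sum2=70
  after byte 1 (2D): sum1=115, sum2=185
  after byte 2 (13): sum1=134, sum2=64
  after byte 3 (DF): sum1=102, sum2=166
  after byte 4 (A9): sum1=16, sum2=182
  after byte 5 (BC): sum1=204, sum2=131
Checksum = sum2·256 + sum1 = 131·256 + 204 = 33740 = 0x83CC.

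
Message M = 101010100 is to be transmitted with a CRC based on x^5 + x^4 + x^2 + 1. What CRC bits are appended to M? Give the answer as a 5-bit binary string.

10001

Append 5 zeros: 10101010000000. Divide by 110101 (XOR where the leading bit is 1):
  pos 0: 101010 XOR 110101 = 011111
  pos 1: 111111 XOR 110101 = 001010
  pos 3: 101000 XOR 110101 = 011101
  pos 4: 111010 XOR 110101 = 001111
  pos 6: 111100 XOR 110101 = 001001
  pos 8: 100100 XOR 110101 = 010001
Remainder (last 5 bits) = 10001. This is the CRC / FCS.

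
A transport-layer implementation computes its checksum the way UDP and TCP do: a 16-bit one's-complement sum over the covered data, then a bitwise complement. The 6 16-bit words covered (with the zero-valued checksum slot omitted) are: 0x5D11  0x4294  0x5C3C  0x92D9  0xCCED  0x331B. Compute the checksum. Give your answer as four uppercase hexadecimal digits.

One's-complement addition (fold any carry out of bit 15 back into bit 0):
  0x5D11 + 0x4294 = 0x09FA5
  0x9FA5 + 0x5C3C = 0x0FBE1
  0xFBE1 + 0x92D9 = 0x18EBA → wrap carry → 0x8EBB
  0x8EBB + 0xCCED = 0x15BA8 → wrap carry → 0x5BA9
  0x5BA9 + 0x331B = 0x08EC4
One's-complement sum = 0x8EC4.
Checksum = ~0x8EC4 & 0xFFFF = 0x713B.

713B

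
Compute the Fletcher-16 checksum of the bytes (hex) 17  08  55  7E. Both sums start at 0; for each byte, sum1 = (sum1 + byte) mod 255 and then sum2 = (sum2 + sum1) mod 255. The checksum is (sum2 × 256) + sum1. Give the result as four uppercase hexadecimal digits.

9DF2

Running sums (mod 255):
  after byte 0 (17): sum1=23, sum2=23
  after byte 1 (08): sum1=31, sum2=54
  after byte 2 (55): sum1=116, sum2=170
  after byte 3 (7E): sum1=242, sum2=157
Checksum = sum2·256 + sum1 = 157·256 + 242 = 40434 = 0x9DF2.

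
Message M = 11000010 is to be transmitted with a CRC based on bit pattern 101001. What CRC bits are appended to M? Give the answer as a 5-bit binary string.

Append 5 zeros: 1100001000000. Divide by 101001 (XOR where the leading bit is 1):
  pos 0: 110000 XOR 101001 = 011001
  pos 1: 110011 XOR 101001 = 011010
  pos 2: 110100 XOR 101001 = 011101
  pos 3: 111010 XOR 101001 = 010011
  pos 4: 100110 XOR 101001 = 001111
  pos 6: 111100 XOR 101001 = 010101
  pos 7: 101010 XOR 101001 = 000011
Remainder (last 5 bits) = 00011. This is the CRC / FCS.

00011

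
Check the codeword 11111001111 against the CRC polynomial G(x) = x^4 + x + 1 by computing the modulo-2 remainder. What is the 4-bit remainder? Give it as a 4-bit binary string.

Modulo-2 division of 11111001111 by 10011:
  pos 0: 11111 XOR 10011 = 01100
  pos 1: 11000 XOR 10011 = 01011
  pos 2: 10110 XOR 10011 = 00101
  pos 4: 10111 XOR 10011 = 00100
  pos 6: 10011 XOR 10011 = 00000
Remainder = 0000 (zero — the frame passes the CRC check).

0000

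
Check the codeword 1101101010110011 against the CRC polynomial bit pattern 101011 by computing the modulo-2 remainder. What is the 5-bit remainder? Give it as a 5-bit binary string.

00000

Modulo-2 division of 1101101010110011 by 101011:
  pos 0: 110110 XOR 101011 = 011101
  pos 1: 111011 XOR 101011 = 010000
  pos 2: 100000 XOR 101011 = 001011
  pos 4: 101110 XOR 101011 = 000101
  pos 7: 101110 XOR 101011 = 000101
  pos 10: 101011 XOR 101011 = 000000
Remainder = 00000 (zero — the frame passes the CRC check).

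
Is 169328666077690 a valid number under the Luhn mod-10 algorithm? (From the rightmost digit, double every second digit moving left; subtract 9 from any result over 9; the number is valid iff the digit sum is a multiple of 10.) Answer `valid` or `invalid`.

From the right, keep odd positions and double even positions (subtract 9 from any doubled value over 9):
  doubled (positions 2,4,...): 9 5 0 3 7 6 3 → sum 33
  kept (positions 1,3,...): 0 6 7 6 6 2 9 1 → sum 37
Total = 70.
70 mod 10 = 0, so the number is valid.

valid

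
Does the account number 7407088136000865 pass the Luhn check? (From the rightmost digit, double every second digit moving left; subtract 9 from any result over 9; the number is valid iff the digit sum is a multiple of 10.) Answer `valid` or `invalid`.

From the right, keep odd positions and double even positions (subtract 9 from any doubled value over 9):
  doubled (positions 2,4,...): 3 0 0 6 7 0 0 5 → sum 21
  kept (positions 1,3,...): 5 8 0 6 1 8 7 4 → sum 39
Total = 60.
60 mod 10 = 0, so the number is valid.

valid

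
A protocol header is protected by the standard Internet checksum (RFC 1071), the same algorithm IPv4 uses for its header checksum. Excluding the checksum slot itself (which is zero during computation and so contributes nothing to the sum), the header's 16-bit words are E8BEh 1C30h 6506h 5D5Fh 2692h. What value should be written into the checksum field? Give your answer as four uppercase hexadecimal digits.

One's-complement addition (fold any carry out of bit 15 back into bit 0):
  0xE8BE + 0x1C30 = 0x104EE → wrap carry → 0x04EF
  0x04EF + 0x6506 = 0x069F5
  0x69F5 + 0x5D5F = 0x0C754
  0xC754 + 0x2692 = 0x0EDE6
One's-complement sum = 0xEDE6.
Checksum = ~0xEDE6 & 0xFFFF = 0x1219.

1219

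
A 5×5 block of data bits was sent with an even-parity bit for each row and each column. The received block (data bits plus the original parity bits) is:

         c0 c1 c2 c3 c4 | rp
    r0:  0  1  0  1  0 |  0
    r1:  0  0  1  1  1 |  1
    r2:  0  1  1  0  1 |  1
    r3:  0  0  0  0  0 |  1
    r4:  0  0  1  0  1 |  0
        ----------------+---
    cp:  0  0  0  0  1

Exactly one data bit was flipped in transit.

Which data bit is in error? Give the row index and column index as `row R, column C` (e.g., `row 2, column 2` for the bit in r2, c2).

row 3, column 2

Recompute each row's even parity and compare to rp:
  r0: data parity 0, sent rp 0 → ok
  r1: data parity 1, sent rp 1 → ok
  r2: data parity 1, sent rp 1 → ok
  r3: data parity 0, sent rp 1 → mismatch
  r4: data parity 0, sent rp 0 → ok
Recompute each column's even parity and compare to cp:
  c0: data parity 0, sent cp 0 → ok
  c1: data parity 0, sent cp 0 → ok
  c2: data parity 1, sent cp 0 → mismatch
  c3: data parity 0, sent cp 0 → ok
  c4: data parity 1, sent cp 1 → ok
Exactly one row (r3) and one column (c2) fail → the flipped bit is at their intersection.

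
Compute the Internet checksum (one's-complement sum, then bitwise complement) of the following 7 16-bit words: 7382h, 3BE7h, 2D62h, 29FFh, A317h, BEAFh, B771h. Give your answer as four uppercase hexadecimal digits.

One's-complement addition (fold any carry out of bit 15 back into bit 0):
  0x7382 + 0x3BE7 = 0x0AF69
  0xAF69 + 0x2D62 = 0x0DCCB
  0xDCCB + 0x29FF = 0x106CA → wrap carry → 0x06CB
  0x06CB + 0xA317 = 0x0A9E2
  0xA9E2 + 0xBEAF = 0x16891 → wrap carry → 0x6892
  0x6892 + 0xB771 = 0x12003 → wrap carry → 0x2004
One's-complement sum = 0x2004.
Checksum = ~0x2004 & 0xFFFF = 0xDFFB.

DFFB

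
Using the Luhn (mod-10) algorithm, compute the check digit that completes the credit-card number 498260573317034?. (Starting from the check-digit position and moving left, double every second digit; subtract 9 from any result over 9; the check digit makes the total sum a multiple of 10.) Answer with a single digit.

Partial digits right→left: 4 3 0 7 1 3 3 7 5 0 6 2 8 9 4
Double every second digit counting from the check-digit position (so the 1st, 3rd, 5th, ... of the partial from the right).
  doubled (with −9 where >9): 8 0 2 6 1 3 7 8 → sum 35
  kept as-is: 3 7 3 7 0 2 9 → sum 31
Total = 35 + 31 = 66.
Check digit = (10 − (66 mod 10)) mod 10 = 4.

4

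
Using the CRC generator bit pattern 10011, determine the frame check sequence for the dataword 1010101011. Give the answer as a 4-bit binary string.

0111

Append 4 zeros: 10101010110000. Divide by 10011 (XOR where the leading bit is 1):
  pos 0: 10101 XOR 10011 = 00110
  pos 2: 11001 XOR 10011 = 01010
  pos 3: 10100 XOR 10011 = 00111
  pos 5: 11111 XOR 10011 = 01100
  pos 6: 11000 XOR 10011 = 01011
  pos 7: 10110 XOR 10011 = 00101
  pos 9: 10100 XOR 10011 = 00111
Remainder (last 4 bits) = 0111. This is the CRC / FCS.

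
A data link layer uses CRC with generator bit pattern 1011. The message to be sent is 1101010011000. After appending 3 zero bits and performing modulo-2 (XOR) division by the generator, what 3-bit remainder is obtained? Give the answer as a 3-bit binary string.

011

Append 3 zeros: 1101010011000000. Divide by 1011 (XOR where the leading bit is 1):
  pos 0: 1101 XOR 1011 = 0110
  pos 1: 1100 XOR 1011 = 0111
  pos 2: 1111 XOR 1011 = 0100
  pos 3: 1000 XOR 1011 = 0011
  pos 5: 1101 XOR 1011 = 0110
  pos 6: 1101 XOR 1011 = 0110
  pos 7: 1100 XOR 1011 = 0111
  pos 8: 1110 XOR 1011 = 0101
  pos 9: 1010 XOR 1011 = 0001
  pos 12: 1000 XOR 1011 = 0011
Remainder (last 3 bits) = 011. This is the CRC / FCS.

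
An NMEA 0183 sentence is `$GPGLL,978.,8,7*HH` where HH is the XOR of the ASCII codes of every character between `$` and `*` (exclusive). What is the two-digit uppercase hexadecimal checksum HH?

6B

XOR the ASCII codes of the payload characters:
  'G' = 0x47 → acc = 0x47
  'P' = 0x50 → acc = 0x17
  'G' = 0x47 → acc = 0x50
  'L' = 0x4C → acc = 0x1C
  'L' = 0x4C → acc = 0x50
  ',' = 0x2C → acc = 0x7C
  '9' = 0x39 → acc = 0x45
  '7' = 0x37 → acc = 0x72
  '8' = 0x38 → acc = 0x4A
  '.' = 0x2E → acc = 0x64
  ',' = 0x2C → acc = 0x48
  '8' = 0x38 → acc = 0x70
  ',' = 0x2C → acc = 0x5C
  '7' = 0x37 → acc = 0x6B
Checksum = 0x6B.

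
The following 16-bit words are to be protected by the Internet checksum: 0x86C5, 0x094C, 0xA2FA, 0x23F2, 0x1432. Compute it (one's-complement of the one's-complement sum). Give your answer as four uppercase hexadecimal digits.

One's-complement addition (fold any carry out of bit 15 back into bit 0):
  0x86C5 + 0x094C = 0x09011
  0x9011 + 0xA2FA = 0x1330B → wrap carry → 0x330C
  0x330C + 0x23F2 = 0x056FE
  0x56FE + 0x1432 = 0x06B30
One's-complement sum = 0x6B30.
Checksum = ~0x6B30 & 0xFFFF = 0x94CF.

94CF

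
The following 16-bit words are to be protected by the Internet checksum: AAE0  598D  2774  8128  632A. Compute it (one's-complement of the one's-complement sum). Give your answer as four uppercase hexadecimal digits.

EFCA

One's-complement addition (fold any carry out of bit 15 back into bit 0):
  0xAAE0 + 0x598D = 0x1046D → wrap carry → 0x046E
  0x046E + 0x2774 = 0x02BE2
  0x2BE2 + 0x8128 = 0x0AD0A
  0xAD0A + 0x632A = 0x11034 → wrap carry → 0x1035
One's-complement sum = 0x1035.
Checksum = ~0x1035 & 0xFFFF = 0xEFCA.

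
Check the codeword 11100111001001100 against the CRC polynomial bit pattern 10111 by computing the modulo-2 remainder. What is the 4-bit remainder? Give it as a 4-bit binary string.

1011

Modulo-2 division of 11100111001001100 by 10111:
  pos 0: 11100 XOR 10111 = 01011
  pos 1: 10111 XOR 10111 = 00000
  pos 6: 11001 XOR 10111 = 01110
  pos 7: 11100 XOR 10111 = 01011
  pos 8: 10110 XOR 10111 = 00001
  pos 12: 11100 XOR 10111 = 01011
Remainder = 1011 (nonzero — an error is detected).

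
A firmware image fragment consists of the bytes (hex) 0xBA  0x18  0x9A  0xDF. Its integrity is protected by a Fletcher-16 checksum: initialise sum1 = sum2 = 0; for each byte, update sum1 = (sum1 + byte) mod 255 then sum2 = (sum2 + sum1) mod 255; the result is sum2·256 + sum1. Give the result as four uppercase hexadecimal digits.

Running sums (mod 255):
  after byte 0 (0xBA): sum1=186, sum2=186
  after byte 1 (0x18): sum1=210, sum2=141
  after byte 2 (0x9A): sum1=109, sum2=250
  after byte 3 (0xDF): sum1=77, sum2=72
Checksum = sum2·256 + sum1 = 72·256 + 77 = 18509 = 0x484D.

484D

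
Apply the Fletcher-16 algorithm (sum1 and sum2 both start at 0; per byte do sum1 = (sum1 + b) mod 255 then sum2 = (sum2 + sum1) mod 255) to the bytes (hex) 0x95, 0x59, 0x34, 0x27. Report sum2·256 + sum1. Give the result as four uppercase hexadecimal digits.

Running sums (mod 255):
  after byte 0 (0x95): sum1=149, sum2=149
  after byte 1 (0x59): sum1=238, sum2=132
  after byte 2 (0x34): sum1=35, sum2=167
  after byte 3 (0x27): sum1=74, sum2=241
Checksum = sum2·256 + sum1 = 241·256 + 74 = 61770 = 0xF14A.

F14A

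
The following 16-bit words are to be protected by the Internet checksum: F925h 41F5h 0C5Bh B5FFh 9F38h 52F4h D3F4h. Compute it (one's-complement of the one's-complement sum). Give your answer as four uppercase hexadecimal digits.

3C68

One's-complement addition (fold any carry out of bit 15 back into bit 0):
  0xF925 + 0x41F5 = 0x13B1A → wrap carry → 0x3B1B
  0x3B1B + 0x0C5B = 0x04776
  0x4776 + 0xB5FF = 0x0FD75
  0xFD75 + 0x9F38 = 0x19CAD → wrap carry → 0x9CAE
  0x9CAE + 0x52F4 = 0x0EFA2
  0xEFA2 + 0xD3F4 = 0x1C396 → wrap carry → 0xC397
One's-complement sum = 0xC397.
Checksum = ~0xC397 & 0xFFFF = 0x3C68.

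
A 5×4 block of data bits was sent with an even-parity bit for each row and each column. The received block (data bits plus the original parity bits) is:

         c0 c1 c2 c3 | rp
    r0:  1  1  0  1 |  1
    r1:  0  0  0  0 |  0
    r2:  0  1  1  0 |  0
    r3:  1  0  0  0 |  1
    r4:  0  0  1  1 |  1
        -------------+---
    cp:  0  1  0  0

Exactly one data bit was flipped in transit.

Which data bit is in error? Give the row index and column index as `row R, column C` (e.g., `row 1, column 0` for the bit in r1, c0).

Recompute each row's even parity and compare to rp:
  r0: data parity 1, sent rp 1 → ok
  r1: data parity 0, sent rp 0 → ok
  r2: data parity 0, sent rp 0 → ok
  r3: data parity 1, sent rp 1 → ok
  r4: data parity 0, sent rp 1 → mismatch
Recompute each column's even parity and compare to cp:
  c0: data parity 0, sent cp 0 → ok
  c1: data parity 0, sent cp 1 → mismatch
  c2: data parity 0, sent cp 0 → ok
  c3: data parity 0, sent cp 0 → ok
Exactly one row (r4) and one column (c1) fail → the flipped bit is at their intersection.

row 4, column 1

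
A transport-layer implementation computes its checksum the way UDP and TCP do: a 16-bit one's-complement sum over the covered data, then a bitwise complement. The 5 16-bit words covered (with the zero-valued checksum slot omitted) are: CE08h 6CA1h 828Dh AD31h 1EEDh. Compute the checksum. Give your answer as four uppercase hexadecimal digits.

76A9

One's-complement addition (fold any carry out of bit 15 back into bit 0):
  0xCE08 + 0x6CA1 = 0x13AA9 → wrap carry → 0x3AAA
  0x3AAA + 0x828D = 0x0BD37
  0xBD37 + 0xAD31 = 0x16A68 → wrap carry → 0x6A69
  0x6A69 + 0x1EED = 0x08956
One's-complement sum = 0x8956.
Checksum = ~0x8956 & 0xFFFF = 0x76A9.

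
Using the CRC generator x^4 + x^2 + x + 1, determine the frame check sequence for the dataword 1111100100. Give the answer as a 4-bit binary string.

Append 4 zeros: 11111001000000. Divide by 10111 (XOR where the leading bit is 1):
  pos 0: 11111 XOR 10111 = 01000
  pos 1: 10000 XOR 10111 = 00111
  pos 3: 11101 XOR 10111 = 01010
  pos 4: 10100 XOR 10111 = 00011
  pos 7: 11000 XOR 10111 = 01111
  pos 8: 11110 XOR 10111 = 01001
  pos 9: 10010 XOR 10111 = 00101
Remainder (last 4 bits) = 0101. This is the CRC / FCS.

0101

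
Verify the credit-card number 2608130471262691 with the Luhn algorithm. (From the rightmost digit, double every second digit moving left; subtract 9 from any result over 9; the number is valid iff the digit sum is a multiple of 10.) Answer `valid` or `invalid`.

invalid

From the right, keep odd positions and double even positions (subtract 9 from any doubled value over 9):
  doubled (positions 2,4,...): 9 4 4 5 0 2 0 4 → sum 28
  kept (positions 1,3,...): 1 6 6 1 4 3 8 6 → sum 35
Total = 63.
63 mod 10 = 3, so the number is invalid.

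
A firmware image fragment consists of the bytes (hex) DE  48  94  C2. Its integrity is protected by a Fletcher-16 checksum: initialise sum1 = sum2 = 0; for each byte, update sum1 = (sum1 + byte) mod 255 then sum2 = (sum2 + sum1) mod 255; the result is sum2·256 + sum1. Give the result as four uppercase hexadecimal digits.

Running sums (mod 255):
  after byte 0 (DE): sum1=222, sum2=222
  after byte 1 (48): sum1=39, sum2=6
  after byte 2 (94): sum1=187, sum2=193
  after byte 3 (C2): sum1=126, sum2=64
Checksum = sum2·256 + sum1 = 64·256 + 126 = 16510 = 0x407E.

407E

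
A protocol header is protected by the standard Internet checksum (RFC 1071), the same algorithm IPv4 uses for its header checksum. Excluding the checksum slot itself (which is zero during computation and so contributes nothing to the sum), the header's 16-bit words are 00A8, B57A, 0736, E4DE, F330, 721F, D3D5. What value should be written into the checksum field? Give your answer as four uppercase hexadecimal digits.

One's-complement addition (fold any carry out of bit 15 back into bit 0):
  0x00A8 + 0xB57A = 0x0B622
  0xB622 + 0x0736 = 0x0BD58
  0xBD58 + 0xE4DE = 0x1A236 → wrap carry → 0xA237
  0xA237 + 0xF330 = 0x19567 → wrap carry → 0x9568
  0x9568 + 0x721F = 0x10787 → wrap carry → 0x0788
  0x0788 + 0xD3D5 = 0x0DB5D
One's-complement sum = 0xDB5D.
Checksum = ~0xDB5D & 0xFFFF = 0x24A2.

24A2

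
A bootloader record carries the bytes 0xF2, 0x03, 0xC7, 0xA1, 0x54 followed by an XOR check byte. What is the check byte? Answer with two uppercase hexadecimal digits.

XOR the bytes together:
  start with 0xF2
  0xF2 ⊕ 0x03 = 0xF1
  0xF1 ⊕ 0xC7 = 0x36
  0x36 ⊕ 0xA1 = 0x97
  0x97 ⊕ 0x54 = 0xC3

C3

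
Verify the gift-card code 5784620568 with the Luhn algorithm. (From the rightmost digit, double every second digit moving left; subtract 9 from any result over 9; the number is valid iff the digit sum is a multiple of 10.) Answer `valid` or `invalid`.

valid

From the right, keep odd positions and double even positions (subtract 9 from any doubled value over 9):
  doubled (positions 2,4,...): 3 0 3 7 1 → sum 14
  kept (positions 1,3,...): 8 5 2 4 7 → sum 26
Total = 40.
40 mod 10 = 0, so the number is valid.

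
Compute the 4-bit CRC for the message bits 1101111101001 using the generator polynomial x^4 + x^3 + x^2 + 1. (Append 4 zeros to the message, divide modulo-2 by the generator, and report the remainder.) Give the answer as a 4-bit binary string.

Append 4 zeros: 11011111010010000. Divide by 11101 (XOR where the leading bit is 1):
  pos 0: 11011 XOR 11101 = 00110
  pos 2: 11011 XOR 11101 = 00110
  pos 4: 11010 XOR 11101 = 00111
  pos 6: 11110 XOR 11101 = 00011
  pos 9: 11010 XOR 11101 = 00111
  pos 11: 11100 XOR 11101 = 00001
Remainder (last 4 bits) = 0010. This is the CRC / FCS.

0010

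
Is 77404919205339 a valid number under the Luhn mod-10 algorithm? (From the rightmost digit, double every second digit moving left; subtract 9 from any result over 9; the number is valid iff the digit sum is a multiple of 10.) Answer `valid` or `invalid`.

invalid

From the right, keep odd positions and double even positions (subtract 9 from any doubled value over 9):
  doubled (positions 2,4,...): 6 1 4 2 8 8 5 → sum 34
  kept (positions 1,3,...): 9 3 0 9 9 0 7 → sum 37
Total = 71.
71 mod 10 = 1, so the number is invalid.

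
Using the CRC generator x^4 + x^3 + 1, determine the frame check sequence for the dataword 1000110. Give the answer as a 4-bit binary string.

Append 4 zeros: 10001100000. Divide by 11001 (XOR where the leading bit is 1):
  pos 0: 10001 XOR 11001 = 01000
  pos 1: 10001 XOR 11001 = 01000
  pos 2: 10000 XOR 11001 = 01001
  pos 3: 10010 XOR 11001 = 01011
  pos 4: 10110 XOR 11001 = 01111
  pos 5: 11110 XOR 11001 = 00111
Remainder (last 4 bits) = 1110. This is the CRC / FCS.

1110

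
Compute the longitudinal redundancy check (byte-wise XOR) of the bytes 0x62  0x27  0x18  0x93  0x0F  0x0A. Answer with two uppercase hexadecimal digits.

XOR the bytes together:
  start with 0x62
  0x62 ⊕ 0x27 = 0x45
  0x45 ⊕ 0x18 = 0x5D
  0x5D ⊕ 0x93 = 0xCE
  0xCE ⊕ 0x0F = 0xC1
  0xC1 ⊕ 0x0A = 0xCB

CB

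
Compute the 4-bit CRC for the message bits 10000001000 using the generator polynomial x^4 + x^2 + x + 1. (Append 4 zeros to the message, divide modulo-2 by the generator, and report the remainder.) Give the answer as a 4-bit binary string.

0000

Append 4 zeros: 100000010000000. Divide by 10111 (XOR where the leading bit is 1):
  pos 0: 10000 XOR 10111 = 00111
  pos 2: 11100 XOR 10111 = 01011
  pos 3: 10111 XOR 10111 = 00000
Remainder (last 4 bits) = 0000. This is the CRC / FCS.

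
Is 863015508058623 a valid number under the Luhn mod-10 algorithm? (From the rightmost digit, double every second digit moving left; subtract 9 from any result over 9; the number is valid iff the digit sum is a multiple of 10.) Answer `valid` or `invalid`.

invalid

From the right, keep odd positions and double even positions (subtract 9 from any doubled value over 9):
  doubled (positions 2,4,...): 4 7 0 0 1 0 3 → sum 15
  kept (positions 1,3,...): 3 6 5 8 5 1 3 8 → sum 39
Total = 54.
54 mod 10 = 4, so the number is invalid.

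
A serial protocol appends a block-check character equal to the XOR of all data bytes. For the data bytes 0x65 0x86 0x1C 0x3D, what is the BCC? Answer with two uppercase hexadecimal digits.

C2

XOR the bytes together:
  start with 0x65
  0x65 ⊕ 0x86 = 0xE3
  0xE3 ⊕ 0x1C = 0xFF
  0xFF ⊕ 0x3D = 0xC2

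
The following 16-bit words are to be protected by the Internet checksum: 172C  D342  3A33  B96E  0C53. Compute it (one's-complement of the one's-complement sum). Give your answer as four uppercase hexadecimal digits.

One's-complement addition (fold any carry out of bit 15 back into bit 0):
  0x172C + 0xD342 = 0x0EA6E
  0xEA6E + 0x3A33 = 0x124A1 → wrap carry → 0x24A2
  0x24A2 + 0xB96E = 0x0DE10
  0xDE10 + 0x0C53 = 0x0EA63
One's-complement sum = 0xEA63.
Checksum = ~0xEA63 & 0xFFFF = 0x159C.

159C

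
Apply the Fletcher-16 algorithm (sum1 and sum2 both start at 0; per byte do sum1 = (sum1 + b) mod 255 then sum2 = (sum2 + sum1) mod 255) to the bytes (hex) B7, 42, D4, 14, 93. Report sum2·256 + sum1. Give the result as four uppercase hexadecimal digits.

D976

Running sums (mod 255):
  after byte 0 (B7): sum1=183, sum2=183
  after byte 1 (42): sum1=249, sum2=177
  after byte 2 (D4): sum1=206, sum2=128
  after byte 3 (14): sum1=226, sum2=99
  after byte 4 (93): sum1=118, sum2=217
Checksum = sum2·256 + sum1 = 217·256 + 118 = 55670 = 0xD976.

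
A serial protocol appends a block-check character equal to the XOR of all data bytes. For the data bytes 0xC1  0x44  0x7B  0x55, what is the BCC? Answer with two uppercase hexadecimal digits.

AB

XOR the bytes together:
  start with 0xC1
  0xC1 ⊕ 0x44 = 0x85
  0x85 ⊕ 0x7B = 0xFE
  0xFE ⊕ 0x55 = 0xAB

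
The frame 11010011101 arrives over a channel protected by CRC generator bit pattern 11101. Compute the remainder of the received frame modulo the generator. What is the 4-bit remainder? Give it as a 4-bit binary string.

Modulo-2 division of 11010011101 by 11101:
  pos 0: 11010 XOR 11101 = 00111
  pos 2: 11101 XOR 11101 = 00000
Remainder = 1101 (nonzero — an error is detected).

1101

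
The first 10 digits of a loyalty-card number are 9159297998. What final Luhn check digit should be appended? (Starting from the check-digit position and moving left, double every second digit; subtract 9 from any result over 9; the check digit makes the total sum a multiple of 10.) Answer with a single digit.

Partial digits right→left: 8 9 9 7 9 2 9 5 1 9
Double every second digit counting from the check-digit position (so the 1st, 3rd, 5th, ... of the partial from the right).
  doubled (with −9 where >9): 7 9 9 9 2 → sum 36
  kept as-is: 9 7 2 5 9 → sum 32
Total = 36 + 32 = 68.
Check digit = (10 − (68 mod 10)) mod 10 = 2.

2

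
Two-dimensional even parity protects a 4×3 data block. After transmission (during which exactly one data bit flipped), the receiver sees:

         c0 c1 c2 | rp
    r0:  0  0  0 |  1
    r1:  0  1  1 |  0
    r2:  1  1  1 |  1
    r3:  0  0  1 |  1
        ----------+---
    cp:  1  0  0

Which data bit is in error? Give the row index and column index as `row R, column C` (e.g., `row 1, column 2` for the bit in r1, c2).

Recompute each row's even parity and compare to rp:
  r0: data parity 0, sent rp 1 → mismatch
  r1: data parity 0, sent rp 0 → ok
  r2: data parity 1, sent rp 1 → ok
  r3: data parity 1, sent rp 1 → ok
Recompute each column's even parity and compare to cp:
  c0: data parity 1, sent cp 1 → ok
  c1: data parity 0, sent cp 0 → ok
  c2: data parity 1, sent cp 0 → mismatch
Exactly one row (r0) and one column (c2) fail → the flipped bit is at their intersection.

row 0, column 2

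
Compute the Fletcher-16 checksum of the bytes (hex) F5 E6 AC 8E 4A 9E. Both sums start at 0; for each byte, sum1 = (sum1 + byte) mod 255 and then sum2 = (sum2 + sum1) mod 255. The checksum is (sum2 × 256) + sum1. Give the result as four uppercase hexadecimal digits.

D701

Running sums (mod 255):
  after byte 0 (F5): sum1=245, sum2=245
  after byte 1 (E6): sum1=220, sum2=210
  after byte 2 (AC): sum1=137, sum2=92
  after byte 3 (8E): sum1=24, sum2=116
  after byte 4 (4A): sum1=98, sum2=214
  after byte 5 (9E): sum1=1, sum2=215
Checksum = sum2·256 + sum1 = 215·256 + 1 = 55041 = 0xD701.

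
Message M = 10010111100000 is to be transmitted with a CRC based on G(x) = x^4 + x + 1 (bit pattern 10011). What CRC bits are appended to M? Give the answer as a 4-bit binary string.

0001

Append 4 zeros: 100101111000000000. Divide by 10011 (XOR where the leading bit is 1):
  pos 0: 10010 XOR 10011 = 00001
  pos 4: 11111 XOR 10011 = 01100
  pos 5: 11000 XOR 10011 = 01011
  pos 6: 10110 XOR 10011 = 00101
  pos 8: 10100 XOR 10011 = 00111
  pos 10: 11100 XOR 10011 = 01111
  pos 11: 11110 XOR 10011 = 01101
  pos 12: 11010 XOR 10011 = 01001
  pos 13: 10010 XOR 10011 = 00001
Remainder (last 4 bits) = 0001. This is the CRC / FCS.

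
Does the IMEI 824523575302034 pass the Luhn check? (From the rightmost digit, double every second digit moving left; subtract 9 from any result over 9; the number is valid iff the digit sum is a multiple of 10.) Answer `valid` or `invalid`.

valid

From the right, keep odd positions and double even positions (subtract 9 from any doubled value over 9):
  doubled (positions 2,4,...): 6 4 6 5 6 1 4 → sum 32
  kept (positions 1,3,...): 4 0 0 5 5 2 4 8 → sum 28
Total = 60.
60 mod 10 = 0, so the number is valid.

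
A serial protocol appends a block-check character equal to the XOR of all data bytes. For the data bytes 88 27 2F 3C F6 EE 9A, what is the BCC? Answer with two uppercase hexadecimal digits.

3E

XOR the bytes together:
  start with 0x88
  0x88 ⊕ 0x27 = 0xAF
  0xAF ⊕ 0x2F = 0x80
  0x80 ⊕ 0x3C = 0xBC
  0xBC ⊕ 0xF6 = 0x4A
  0x4A ⊕ 0xEE = 0xA4
  0xA4 ⊕ 0x9A = 0x3E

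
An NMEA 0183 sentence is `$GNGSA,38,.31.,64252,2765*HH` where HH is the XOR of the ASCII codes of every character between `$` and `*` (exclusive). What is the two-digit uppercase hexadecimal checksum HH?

XOR the ASCII codes of the payload characters:
  'G' = 0x47 → acc = 0x47
  'N' = 0x4E → acc = 0x09
  'G' = 0x47 → acc = 0x4E
  'S' = 0x53 → acc = 0x1D
  'A' = 0x41 → acc = 0x5C
  ',' = 0x2C → acc = 0x70
  '3' = 0x33 → acc = 0x43
  '8' = 0x38 → acc = 0x7B
  ',' = 0x2C → acc = 0x57
  '.' = 0x2E → acc = 0x79
  '3' = 0x33 → acc = 0x4A
  '1' = 0x31 → acc = 0x7B
  '.' = 0x2E → acc = 0x55
  ',' = 0x2C → acc = 0x79
  '6' = 0x36 → acc = 0x4F
  '4' = 0x34 → acc = 0x7B
  '2' = 0x32 → acc = 0x49
  '5' = 0x35 → acc = 0x7C
  '2' = 0x32 → acc = 0x4E
  ',' = 0x2C → acc = 0x62
  '2' = 0x32 → acc = 0x50
  '7' = 0x37 → acc = 0x67
  '6' = 0x36 → acc = 0x51
  '5' = 0x35 → acc = 0x64
Checksum = 0x64.

64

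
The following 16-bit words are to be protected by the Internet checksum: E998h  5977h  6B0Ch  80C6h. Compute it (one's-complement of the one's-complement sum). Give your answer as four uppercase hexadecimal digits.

D11C

One's-complement addition (fold any carry out of bit 15 back into bit 0):
  0xE998 + 0x5977 = 0x1430F → wrap carry → 0x4310
  0x4310 + 0x6B0C = 0x0AE1C
  0xAE1C + 0x80C6 = 0x12EE2 → wrap carry → 0x2EE3
One's-complement sum = 0x2EE3.
Checksum = ~0x2EE3 & 0xFFFF = 0xD11C.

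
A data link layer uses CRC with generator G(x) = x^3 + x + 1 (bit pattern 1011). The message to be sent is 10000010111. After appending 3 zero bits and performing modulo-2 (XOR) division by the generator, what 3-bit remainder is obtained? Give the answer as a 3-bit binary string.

Append 3 zeros: 10000010111000. Divide by 1011 (XOR where the leading bit is 1):
  pos 0: 1000 XOR 1011 = 0011
  pos 2: 1100 XOR 1011 = 0111
  pos 3: 1111 XOR 1011 = 0100
  pos 4: 1000 XOR 1011 = 0011
  pos 6: 1111 XOR 1011 = 0100
  pos 7: 1001 XOR 1011 = 0010
  pos 9: 1000 XOR 1011 = 0011
Remainder (last 3 bits) = 110. This is the CRC / FCS.

110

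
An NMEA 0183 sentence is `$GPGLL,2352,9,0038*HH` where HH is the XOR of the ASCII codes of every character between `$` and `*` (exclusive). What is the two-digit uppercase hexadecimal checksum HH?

XOR the ASCII codes of the payload characters:
  'G' = 0x47 → acc = 0x47
  'P' = 0x50 → acc = 0x17
  'G' = 0x47 → acc = 0x50
  'L' = 0x4C → acc = 0x1C
  'L' = 0x4C → acc = 0x50
  ',' = 0x2C → acc = 0x7C
  '2' = 0x32 → acc = 0x4E
  '3' = 0x33 → acc = 0x7D
  '5' = 0x35 → acc = 0x48
  '2' = 0x32 → acc = 0x7A
  ',' = 0x2C → acc = 0x56
  '9' = 0x39 → acc = 0x6F
  ',' = 0x2C → acc = 0x43
  '0' = 0x30 → acc = 0x73
  '0' = 0x30 → acc = 0x43
  '3' = 0x33 → acc = 0x70
  '8' = 0x38 → acc = 0x48
Checksum = 0x48.

48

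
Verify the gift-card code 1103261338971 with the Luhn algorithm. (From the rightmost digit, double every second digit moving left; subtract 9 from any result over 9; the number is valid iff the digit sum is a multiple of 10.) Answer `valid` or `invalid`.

From the right, keep odd positions and double even positions (subtract 9 from any doubled value over 9):
  doubled (positions 2,4,...): 5 7 6 3 6 2 → sum 29
  kept (positions 1,3,...): 1 9 3 1 2 0 1 → sum 17
Total = 46.
46 mod 10 = 6, so the number is invalid.

invalid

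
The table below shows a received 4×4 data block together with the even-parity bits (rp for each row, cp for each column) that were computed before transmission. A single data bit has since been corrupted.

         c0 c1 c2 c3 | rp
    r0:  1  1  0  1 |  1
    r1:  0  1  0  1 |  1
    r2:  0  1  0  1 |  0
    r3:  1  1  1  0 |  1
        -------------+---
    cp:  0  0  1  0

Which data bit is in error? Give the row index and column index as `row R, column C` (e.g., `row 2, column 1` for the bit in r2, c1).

Recompute each row's even parity and compare to rp:
  r0: data parity 1, sent rp 1 → ok
  r1: data parity 0, sent rp 1 → mismatch
  r2: data parity 0, sent rp 0 → ok
  r3: data parity 1, sent rp 1 → ok
Recompute each column's even parity and compare to cp:
  c0: data parity 0, sent cp 0 → ok
  c1: data parity 0, sent cp 0 → ok
  c2: data parity 1, sent cp 1 → ok
  c3: data parity 1, sent cp 0 → mismatch
Exactly one row (r1) and one column (c3) fail → the flipped bit is at their intersection.

row 1, column 3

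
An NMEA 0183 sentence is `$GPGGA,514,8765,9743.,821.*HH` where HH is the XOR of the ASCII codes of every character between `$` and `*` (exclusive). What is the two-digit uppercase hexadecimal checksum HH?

58

XOR the ASCII codes of the payload characters:
  'G' = 0x47 → acc = 0x47
  'P' = 0x50 → acc = 0x17
  'G' = 0x47 → acc = 0x50
  'G' = 0x47 → acc = 0x17
  'A' = 0x41 → acc = 0x56
  ',' = 0x2C → acc = 0x7A
  '5' = 0x35 → acc = 0x4F
  '1' = 0x31 → acc = 0x7E
  '4' = 0x34 → acc = 0x4A
  ',' = 0x2C → acc = 0x66
  '8' = 0x38 → acc = 0x5E
  '7' = 0x37 → acc = 0x69
  '6' = 0x36 → acc = 0x5F
  '5' = 0x35 → acc = 0x6A
  ',' = 0x2C → acc = 0x46
  '9' = 0x39 → acc = 0x7F
  '7' = 0x37 → acc = 0x48
  '4' = 0x34 → acc = 0x7C
  '3' = 0x33 → acc = 0x4F
  '.' = 0x2E → acc = 0x61
  ',' = 0x2C → acc = 0x4D
  '8' = 0x38 → acc = 0x75
  '2' = 0x32 → acc = 0x47
  '1' = 0x31 → acc = 0x76
  '.' = 0x2E → acc = 0x58
Checksum = 0x58.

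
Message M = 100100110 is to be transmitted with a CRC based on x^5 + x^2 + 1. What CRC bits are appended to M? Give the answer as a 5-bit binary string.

Append 5 zeros: 10010011000000. Divide by 100101 (XOR where the leading bit is 1):
  pos 0: 100100 XOR 100101 = 000001
  pos 5: 111000 XOR 100101 = 011101
  pos 6: 111010 XOR 100101 = 011111
  pos 7: 111110 XOR 100101 = 011011
  pos 8: 110110 XOR 100101 = 010011
Remainder (last 5 bits) = 10011. This is the CRC / FCS.

10011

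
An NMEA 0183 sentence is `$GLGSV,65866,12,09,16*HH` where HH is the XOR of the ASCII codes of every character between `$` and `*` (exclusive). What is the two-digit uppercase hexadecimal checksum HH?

7F

XOR the ASCII codes of the payload characters:
  'G' = 0x47 → acc = 0x47
  'L' = 0x4C → acc = 0x0B
  'G' = 0x47 → acc = 0x4C
  'S' = 0x53 → acc = 0x1F
  'V' = 0x56 → acc = 0x49
  ',' = 0x2C → acc = 0x65
  '6' = 0x36 → acc = 0x53
  '5' = 0x35 → acc = 0x66
  '8' = 0x38 → acc = 0x5E
  '6' = 0x36 → acc = 0x68
  '6' = 0x36 → acc = 0x5E
  ',' = 0x2C → acc = 0x72
  '1' = 0x31 → acc = 0x43
  '2' = 0x32 → acc = 0x71
  ',' = 0x2C → acc = 0x5D
  '0' = 0x30 → acc = 0x6D
  '9' = 0x39 → acc = 0x54
  ',' = 0x2C → acc = 0x78
  '1' = 0x31 → acc = 0x49
  '6' = 0x36 → acc = 0x7F
Checksum = 0x7F.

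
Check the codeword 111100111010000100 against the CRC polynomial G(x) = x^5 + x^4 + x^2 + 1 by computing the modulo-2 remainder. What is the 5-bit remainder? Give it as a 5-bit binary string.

00010

Modulo-2 division of 111100111010000100 by 110101:
  pos 0: 111100 XOR 110101 = 001001
  pos 2: 100111 XOR 110101 = 010010
  pos 3: 100101 XOR 110101 = 010000
  pos 4: 100000 XOR 110101 = 010101
  pos 5: 101011 XOR 110101 = 011110
  pos 6: 111100 XOR 110101 = 001001
  pos 8: 100100 XOR 110101 = 010001
  pos 9: 100010 XOR 110101 = 010111
  pos 10: 101111 XOR 110101 = 011010
  pos 11: 110100 XOR 110101 = 000001
Remainder = 00010 (nonzero — an error is detected).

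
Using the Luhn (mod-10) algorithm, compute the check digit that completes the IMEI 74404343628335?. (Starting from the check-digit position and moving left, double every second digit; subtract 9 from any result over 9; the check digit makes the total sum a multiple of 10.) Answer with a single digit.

Partial digits right→left: 5 3 3 8 2 6 3 4 3 4 0 4 4 7
Double every second digit counting from the check-digit position (so the 1st, 3rd, 5th, ... of the partial from the right).
  doubled (with −9 where >9): 1 6 4 6 6 0 8 → sum 31
  kept as-is: 3 8 6 4 4 4 7 → sum 36
Total = 31 + 36 = 67.
Check digit = (10 − (67 mod 10)) mod 10 = 3.

3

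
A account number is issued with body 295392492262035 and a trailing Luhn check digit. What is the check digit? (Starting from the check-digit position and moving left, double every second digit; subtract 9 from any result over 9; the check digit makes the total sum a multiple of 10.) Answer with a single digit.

0

Partial digits right→left: 5 3 0 2 6 2 2 9 4 2 9 3 5 9 2
Double every second digit counting from the check-digit position (so the 1st, 3rd, 5th, ... of the partial from the right).
  doubled (with −9 where >9): 1 0 3 4 8 9 1 4 → sum 30
  kept as-is: 3 2 2 9 2 3 9 → sum 30
Total = 30 + 30 = 60.
Check digit = (10 − (60 mod 10)) mod 10 = 0.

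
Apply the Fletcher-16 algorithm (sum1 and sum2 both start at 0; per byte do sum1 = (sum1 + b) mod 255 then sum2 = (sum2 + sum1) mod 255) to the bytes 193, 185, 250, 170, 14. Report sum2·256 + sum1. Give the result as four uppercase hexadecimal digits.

Running sums (mod 255):
  after byte 0 (193): sum1=193, sum2=193
  after byte 1 (185): sum1=123, sum2=61
  after byte 2 (250): sum1=118, sum2=179
  after byte 3 (170): sum1=33, sum2=212
  after byte 4 (14): sum1=47, sum2=4
Checksum = sum2·256 + sum1 = 4·256 + 47 = 1071 = 0x042F.

042F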